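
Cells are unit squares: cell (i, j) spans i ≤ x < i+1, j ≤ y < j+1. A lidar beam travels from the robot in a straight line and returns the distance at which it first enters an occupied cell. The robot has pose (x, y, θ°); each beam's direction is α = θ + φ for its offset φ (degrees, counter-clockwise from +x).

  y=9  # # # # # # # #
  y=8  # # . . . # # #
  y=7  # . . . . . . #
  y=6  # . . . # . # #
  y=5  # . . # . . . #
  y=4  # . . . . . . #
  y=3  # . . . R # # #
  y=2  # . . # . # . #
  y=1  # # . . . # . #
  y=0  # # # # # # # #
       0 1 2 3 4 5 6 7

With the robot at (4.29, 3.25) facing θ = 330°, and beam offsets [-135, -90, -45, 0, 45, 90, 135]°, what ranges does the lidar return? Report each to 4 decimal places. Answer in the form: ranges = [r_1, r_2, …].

beam 1: φ=-135°, α=195°
  d=(-0.9659,-0.2588)  start (4,3)  tX=0.3002 tY=0.9659  stride 1/|dx|=1.0353 1/|dy|=3.8637
    cross x-line → (3,3), t=0.3002
    cross y-line → (3,2), t=0.9659 (wall)
  → r_1 = 0.9659
beam 2: φ=-90°, α=240°
  d=(-0.5000,-0.8660)  start (4,3)  tX=0.5800 tY=0.2887  stride 1/|dx|=2.0000 1/|dy|=1.1547
    cross y-line → (4,2), t=0.2887
    cross x-line → (3,2), t=0.5800 (wall)
  → r_2 = 0.5800
beam 3: φ=-45°, α=285°
  d=(0.2588,-0.9659)  start (4,3)  tX=2.7432 tY=0.2588  stride 1/|dx|=3.8637 1/|dy|=1.0353
    cross y-line → (4,2), t=0.2588
    cross y-line → (4,1), t=1.2941
    cross y-line → (4,0), t=2.3294 (wall)
  → r_3 = 2.3294
beam 4: φ=0°, α=330°
  d=(0.8660,-0.5000)  start (4,3)  tX=0.8198 tY=0.5000  stride 1/|dx|=1.1547 1/|dy|=2.0000
    cross y-line → (4,2), t=0.5000
    cross x-line → (5,2), t=0.8198 (wall)
  → r_4 = 0.8198
beam 5: φ=45°, α=15°
  d=(0.9659,0.2588)  start (4,3)  tX=0.7350 tY=2.8978  stride 1/|dx|=1.0353 1/|dy|=3.8637
    cross x-line → (5,3), t=0.7350 (wall)
  → r_5 = 0.7350
beam 6: φ=90°, α=60°
  d=(0.5000,0.8660)  start (4,3)  tX=1.4200 tY=0.8660  stride 1/|dx|=2.0000 1/|dy|=1.1547
    cross y-line → (4,4), t=0.8660
    cross x-line → (5,4), t=1.4200
    cross y-line → (5,5), t=2.0207
    cross y-line → (5,6), t=3.1754
    cross x-line → (6,6), t=3.4200 (wall)
  → r_6 = 3.4200
beam 7: φ=135°, α=105°
  d=(-0.2588,0.9659)  start (4,3)  tX=1.1205 tY=0.7765  stride 1/|dx|=3.8637 1/|dy|=1.0353
    cross y-line → (4,4), t=0.7765
    cross x-line → (3,4), t=1.1205
    cross y-line → (3,5), t=1.8117 (wall)
  → r_7 = 1.8117

ranges = [0.9659, 0.5800, 2.3294, 0.8198, 0.7350, 3.4200, 1.8117]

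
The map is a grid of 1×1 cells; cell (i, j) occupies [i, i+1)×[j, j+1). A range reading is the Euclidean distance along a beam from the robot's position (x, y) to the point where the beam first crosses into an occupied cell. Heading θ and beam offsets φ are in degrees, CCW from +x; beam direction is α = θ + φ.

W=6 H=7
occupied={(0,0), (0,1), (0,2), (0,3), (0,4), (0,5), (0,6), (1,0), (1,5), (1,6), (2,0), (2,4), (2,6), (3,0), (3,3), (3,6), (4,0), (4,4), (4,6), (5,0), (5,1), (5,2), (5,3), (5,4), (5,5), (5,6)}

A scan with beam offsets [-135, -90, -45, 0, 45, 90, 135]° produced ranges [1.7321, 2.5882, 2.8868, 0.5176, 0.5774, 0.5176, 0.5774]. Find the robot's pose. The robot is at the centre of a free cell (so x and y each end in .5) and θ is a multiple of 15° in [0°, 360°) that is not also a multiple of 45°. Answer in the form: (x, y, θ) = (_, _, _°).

(x, y, θ) = (2.5, 3.5, 345°)

Candidates: 16 free-cell centres × 16 headings = 256 poses. Raycast each; keep the one whose scan matches to 4 dp.
  (3.5, 2.5, 75°): beam 2 = 1.5529 ≠ 2.5882 ✗
  (2.5, 5.5, 330°): beam 1 = 0.5176 ≠ 1.7321 ✗
  (4.5, 5.5, 240°): beam 1 = 0.5176 ≠ 1.7321 ✗
  (4.5, 1.5, 75°): beam 1 = 0.5774 ≠ 1.7321 ✗
  (4.5, 2.5, 150°): beam 1 = 0.5176 ≠ 1.7321 ✗
  …
  (2.5, 3.5, 345°): r_1=1.7321, r_2=2.5882, r_3=2.8868, r_4=0.5176, r_5=0.5774, r_6=0.5176, r_7=0.5774 — all match ✓
Only this pose fits every beam.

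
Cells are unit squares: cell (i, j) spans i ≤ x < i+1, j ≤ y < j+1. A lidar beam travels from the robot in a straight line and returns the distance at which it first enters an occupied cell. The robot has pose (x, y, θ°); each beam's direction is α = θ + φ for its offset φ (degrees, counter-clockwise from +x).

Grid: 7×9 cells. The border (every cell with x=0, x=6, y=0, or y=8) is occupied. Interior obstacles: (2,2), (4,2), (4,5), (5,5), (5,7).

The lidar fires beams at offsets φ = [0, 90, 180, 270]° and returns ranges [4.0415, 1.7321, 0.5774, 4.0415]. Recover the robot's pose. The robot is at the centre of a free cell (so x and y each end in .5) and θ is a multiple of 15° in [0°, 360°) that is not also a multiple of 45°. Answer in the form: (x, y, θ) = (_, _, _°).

Enumerate (i+0.5, j+0.5, θ) over the 30 free cells and 16 admissible headings. For each, cast all 4 beams and compare to the given ranges.
  (4.5, 6.5, 30°): beam 1 = 1.0000 ≠ 4.0415 ✗
  (1.5, 5.5, 345°): beam 1 = 4.6587 ≠ 4.0415 ✗
  (5.5, 1.5, 30°): beam 1 = 0.5774 ≠ 4.0415 ✗
  …
  (4.5, 4.5, 240°): r_1=4.0415, r_2=1.7321, r_3=0.5774, r_4=4.0415 — all match ✓
Unique over the lattice → pose = (4.5, 4.5, 240°).

(x, y, θ) = (4.5, 4.5, 240°)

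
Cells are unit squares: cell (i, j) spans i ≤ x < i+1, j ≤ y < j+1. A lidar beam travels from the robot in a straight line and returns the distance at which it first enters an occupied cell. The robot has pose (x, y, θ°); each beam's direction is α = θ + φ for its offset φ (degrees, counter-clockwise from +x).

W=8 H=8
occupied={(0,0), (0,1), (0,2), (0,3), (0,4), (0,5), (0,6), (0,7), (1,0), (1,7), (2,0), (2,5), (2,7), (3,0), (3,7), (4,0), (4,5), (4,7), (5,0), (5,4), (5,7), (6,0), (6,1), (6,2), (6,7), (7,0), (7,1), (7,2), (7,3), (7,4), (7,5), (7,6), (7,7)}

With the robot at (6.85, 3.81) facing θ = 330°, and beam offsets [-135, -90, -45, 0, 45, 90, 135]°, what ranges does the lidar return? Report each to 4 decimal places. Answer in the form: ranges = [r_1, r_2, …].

ranges = [6.0564, 0.9353, 0.5796, 0.1732, 0.1553, 0.3000, 3.3025]

beam 1: φ=-135°, α=195°
  d=(-0.9659,-0.2588)  start (6,3)  tX=0.8800 tY=3.1296  stride 1/|dx|=1.0353 1/|dy|=3.8637
    cross x-line → (5,3), t=0.8800
    cross x-line → (4,3), t=1.9153
    cross x-line → (3,3), t=2.9505
    cross y-line → (3,2), t=3.1296
    cross x-line → (2,2), t=3.9858
    cross x-line → (1,2), t=5.0211
    cross x-line → (0,2), t=6.0564 (wall)
  → r_1 = 6.0564
beam 2: φ=-90°, α=240°
  d=(-0.5000,-0.8660)  start (6,3)  tX=1.7000 tY=0.9353  stride 1/|dx|=2.0000 1/|dy|=1.1547
    cross y-line → (6,2), t=0.9353 (wall)
  → r_2 = 0.9353
beam 3: φ=-45°, α=285°
  d=(0.2588,-0.9659)  start (6,3)  tX=0.5796 tY=0.8386  stride 1/|dx|=3.8637 1/|dy|=1.0353
    cross x-line → (7,3), t=0.5796 (wall)
  → r_3 = 0.5796
beam 4: φ=0°, α=330°
  d=(0.8660,-0.5000)  start (6,3)  tX=0.1732 tY=1.6200  stride 1/|dx|=1.1547 1/|dy|=2.0000
    cross x-line → (7,3), t=0.1732 (wall)
  → r_4 = 0.1732
beam 5: φ=45°, α=15°
  d=(0.9659,0.2588)  start (6,3)  tX=0.1553 tY=0.7341  stride 1/|dx|=1.0353 1/|dy|=3.8637
    cross x-line → (7,3), t=0.1553 (wall)
  → r_5 = 0.1553
beam 6: φ=90°, α=60°
  d=(0.5000,0.8660)  start (6,3)  tX=0.3000 tY=0.2194  stride 1/|dx|=2.0000 1/|dy|=1.1547
    cross y-line → (6,4), t=0.2194
    cross x-line → (7,4), t=0.3000 (wall)
  → r_6 = 0.3000
beam 7: φ=135°, α=105°
  d=(-0.2588,0.9659)  start (6,3)  tX=3.2841 tY=0.1967  stride 1/|dx|=3.8637 1/|dy|=1.0353
    cross y-line → (6,4), t=0.1967
    cross y-line → (6,5), t=1.2320
    cross y-line → (6,6), t=2.2673
    cross x-line → (5,6), t=3.2841
    cross y-line → (5,7), t=3.3025 (wall)
  → r_7 = 3.3025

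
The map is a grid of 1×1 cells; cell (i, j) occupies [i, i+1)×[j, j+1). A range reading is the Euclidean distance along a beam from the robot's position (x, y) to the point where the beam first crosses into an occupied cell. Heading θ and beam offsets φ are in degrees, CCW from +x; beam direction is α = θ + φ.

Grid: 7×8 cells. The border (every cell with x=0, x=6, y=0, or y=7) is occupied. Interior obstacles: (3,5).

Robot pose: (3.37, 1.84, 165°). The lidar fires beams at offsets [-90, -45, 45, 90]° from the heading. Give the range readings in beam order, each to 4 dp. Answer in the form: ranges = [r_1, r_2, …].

ranges = [5.3420, 4.7400, 1.6800, 0.8696]

beam 1: φ=-90°, α=75°
  direction (0.2588, 0.9659); cell (3,1); t to first gridline: x 2.4341, y 0.1656 (then +3.8637 / +1.0353)
    (3,2) via y @ 0.1656
    (3,3) via y @ 1.2009
    (3,4) via y @ 2.2362
    (4,4) via x @ 2.4341
    (4,5) via y @ 3.2715
    (4,6) via y @ 4.3067
    (4,7) via y @ 5.3420  # hit
  → r_1 = 5.3420
beam 2: φ=-45°, α=120°
  direction (-0.5000, 0.8660); cell (3,1); t to first gridline: x 0.7400, y 0.1848 (then +2.0000 / +1.1547)
    (3,2) via y @ 0.1848
    (2,2) via x @ 0.7400
    (2,3) via y @ 1.3395
    (2,4) via y @ 2.4942
    (1,4) via x @ 2.7400
    (1,5) via y @ 3.6489
    (0,5) via x @ 4.7400  # hit
  → r_2 = 4.7400
beam 3: φ=45°, α=210°
  direction (-0.8660, -0.5000); cell (3,1); t to first gridline: x 0.4272, y 1.6800 (then +1.1547 / +2.0000)
    (2,1) via x @ 0.4272
    (1,1) via x @ 1.5819
    (1,0) via y @ 1.6800  # hit
  → r_3 = 1.6800
beam 4: φ=90°, α=255°
  direction (-0.2588, -0.9659); cell (3,1); t to first gridline: x 1.4296, y 0.8696 (then +3.8637 / +1.0353)
    (3,0) via y @ 0.8696  # hit
  → r_4 = 0.8696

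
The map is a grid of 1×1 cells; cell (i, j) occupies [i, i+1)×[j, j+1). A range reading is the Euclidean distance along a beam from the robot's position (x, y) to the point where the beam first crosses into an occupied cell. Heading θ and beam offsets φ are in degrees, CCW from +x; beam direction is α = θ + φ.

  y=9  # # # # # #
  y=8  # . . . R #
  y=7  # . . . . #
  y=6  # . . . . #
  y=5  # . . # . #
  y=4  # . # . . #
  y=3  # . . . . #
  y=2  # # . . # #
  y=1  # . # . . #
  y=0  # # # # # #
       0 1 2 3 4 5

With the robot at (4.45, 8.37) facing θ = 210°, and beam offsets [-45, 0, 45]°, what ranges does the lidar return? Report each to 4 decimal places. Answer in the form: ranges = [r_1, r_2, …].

beam 1: φ=-45°, α=165°
  d=(-0.9659,0.2588)  start (4,8)  tX=0.4659 tY=2.4341  stride 1/|dx|=1.0353 1/|dy|=3.8637
    cross x-line → (3,8), t=0.4659
    cross x-line → (2,8), t=1.5012
    cross y-line → (2,9), t=2.4341 (wall)
  → r_1 = 2.4341
beam 2: φ=0°, α=210°
  d=(-0.8660,-0.5000)  start (4,8)  tX=0.5196 tY=0.7400  stride 1/|dx|=1.1547 1/|dy|=2.0000
    cross x-line → (3,8), t=0.5196
    cross y-line → (3,7), t=0.7400
    cross x-line → (2,7), t=1.6743
    cross y-line → (2,6), t=2.7400
    cross x-line → (1,6), t=2.8290
    cross x-line → (0,6), t=3.9837 (wall)
  → r_2 = 3.9837
beam 3: φ=45°, α=255°
  d=(-0.2588,-0.9659)  start (4,8)  tX=1.7387 tY=0.3831  stride 1/|dx|=3.8637 1/|dy|=1.0353
    cross y-line → (4,7), t=0.3831
    cross y-line → (4,6), t=1.4183
    cross x-line → (3,6), t=1.7387
    cross y-line → (3,5), t=2.4536 (wall)
  → r_3 = 2.4536

ranges = [2.4341, 3.9837, 2.4536]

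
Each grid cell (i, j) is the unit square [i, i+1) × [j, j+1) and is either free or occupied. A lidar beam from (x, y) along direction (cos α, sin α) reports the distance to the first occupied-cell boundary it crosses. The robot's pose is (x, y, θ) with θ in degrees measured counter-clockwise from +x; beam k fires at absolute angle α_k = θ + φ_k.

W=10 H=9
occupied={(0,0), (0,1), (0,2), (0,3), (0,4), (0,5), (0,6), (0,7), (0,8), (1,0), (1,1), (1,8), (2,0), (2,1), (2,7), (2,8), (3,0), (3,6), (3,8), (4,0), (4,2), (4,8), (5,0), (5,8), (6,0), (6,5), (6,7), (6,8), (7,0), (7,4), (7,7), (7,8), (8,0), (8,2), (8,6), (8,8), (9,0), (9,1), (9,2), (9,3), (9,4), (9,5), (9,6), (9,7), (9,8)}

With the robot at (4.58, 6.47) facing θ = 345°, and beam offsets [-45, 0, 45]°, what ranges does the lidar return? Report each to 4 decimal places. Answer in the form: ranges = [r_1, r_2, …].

beam 1: φ=-45°, α=300°
  cosα=0.5000 sinα=-0.8660 | (4,6) | tMaxX 0.8400 tMaxY 0.5427 | tΔX 2.0000 tΔY 1.1547
    t=0.5427 [y] (4,5)
    t=0.8400 [x] (5,5)
    t=1.6974 [y] (5,4)
    t=2.8400 [x] (6,4)
    t=2.8521 [y] (6,3)
    t=4.0068 [y] (6,2)
    t=4.8400 [x] (7,2)
    t=5.1615 [y] (7,1)
    t=6.3162 [y] (7,0) — stop
  → r_1 = 6.3162
beam 2: φ=0°, α=345°
  cosα=0.9659 sinα=-0.2588 | (4,6) | tMaxX 0.4348 tMaxY 1.8159 | tΔX 1.0353 tΔY 3.8637
    t=0.4348 [x] (5,6)
    t=1.4701 [x] (6,6)
    t=1.8159 [y] (6,5) — stop
  → r_2 = 1.8159
beam 3: φ=45°, α=30°
  cosα=0.8660 sinα=0.5000 | (4,6) | tMaxX 0.4850 tMaxY 1.0600 | tΔX 1.1547 tΔY 2.0000
    t=0.4850 [x] (5,6)
    t=1.0600 [y] (5,7)
    t=1.6397 [x] (6,7) — stop
  → r_3 = 1.6397

ranges = [6.3162, 1.8159, 1.6397]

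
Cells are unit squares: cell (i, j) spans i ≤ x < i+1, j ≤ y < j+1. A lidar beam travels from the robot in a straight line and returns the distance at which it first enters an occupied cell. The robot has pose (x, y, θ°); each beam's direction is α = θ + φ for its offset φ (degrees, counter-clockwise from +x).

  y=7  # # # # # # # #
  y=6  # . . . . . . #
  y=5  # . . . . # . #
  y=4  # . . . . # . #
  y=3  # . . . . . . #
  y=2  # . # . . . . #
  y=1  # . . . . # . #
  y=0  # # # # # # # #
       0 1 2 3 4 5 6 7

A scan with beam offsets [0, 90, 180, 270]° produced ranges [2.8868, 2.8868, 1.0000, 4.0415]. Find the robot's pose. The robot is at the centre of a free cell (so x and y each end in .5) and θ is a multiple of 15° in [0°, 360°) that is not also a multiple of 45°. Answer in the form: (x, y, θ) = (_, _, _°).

Candidates: 32 free-cell centres × 16 headings = 512 poses. Raycast each; keep the one whose scan matches to 4 dp.
  (6.5, 6.5, 165°): beam 1 = 1.9319 ≠ 2.8868 ✗
  (3.5, 4.5, 75°): beam 1 = 2.5882 ≠ 2.8868 ✗
  (6.5, 1.5, 60°): beam 1 = 1.0000 ≠ 2.8868 ✗
  …
  (4.5, 3.5, 240°): r_1=2.8868, r_2=2.8868, r_3=1.0000, r_4=4.0415 — all match ✓
Unique over the lattice → pose = (4.5, 3.5, 240°).

(x, y, θ) = (4.5, 3.5, 240°)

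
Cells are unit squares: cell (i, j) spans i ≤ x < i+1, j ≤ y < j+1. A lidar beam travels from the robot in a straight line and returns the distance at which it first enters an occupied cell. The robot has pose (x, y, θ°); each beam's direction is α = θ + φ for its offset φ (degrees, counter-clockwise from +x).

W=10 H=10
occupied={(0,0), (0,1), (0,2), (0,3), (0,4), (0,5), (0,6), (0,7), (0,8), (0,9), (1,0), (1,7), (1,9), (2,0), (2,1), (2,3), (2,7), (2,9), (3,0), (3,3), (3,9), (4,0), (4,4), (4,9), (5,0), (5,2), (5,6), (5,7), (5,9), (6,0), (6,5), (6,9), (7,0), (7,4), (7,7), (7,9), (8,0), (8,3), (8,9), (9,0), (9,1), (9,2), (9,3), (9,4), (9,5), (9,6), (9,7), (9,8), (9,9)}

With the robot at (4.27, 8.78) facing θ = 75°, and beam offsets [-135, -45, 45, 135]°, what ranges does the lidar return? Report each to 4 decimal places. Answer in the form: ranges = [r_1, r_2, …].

beam 1: φ=-135°, α=300°
  d=(0.5000,-0.8660)  start (4,8)  tX=1.4600 tY=0.9007  stride 1/|dx|=2.0000 1/|dy|=1.1547
    cross y-line → (4,7), t=0.9007
    cross x-line → (5,7), t=1.4600 (wall)
  → r_1 = 1.4600
beam 2: φ=-45°, α=30°
  d=(0.8660,0.5000)  start (4,8)  tX=0.8429 tY=0.4400  stride 1/|dx|=1.1547 1/|dy|=2.0000
    cross y-line → (4,9), t=0.4400 (wall)
  → r_2 = 0.4400
beam 3: φ=45°, α=120°
  d=(-0.5000,0.8660)  start (4,8)  tX=0.5400 tY=0.2540  stride 1/|dx|=2.0000 1/|dy|=1.1547
    cross y-line → (4,9), t=0.2540 (wall)
  → r_3 = 0.2540
beam 4: φ=135°, α=210°
  d=(-0.8660,-0.5000)  start (4,8)  tX=0.3118 tY=1.5600  stride 1/|dx|=1.1547 1/|dy|=2.0000
    cross x-line → (3,8), t=0.3118
    cross x-line → (2,8), t=1.4665
    cross y-line → (2,7), t=1.5600 (wall)
  → r_4 = 1.5600

ranges = [1.4600, 0.4400, 0.2540, 1.5600]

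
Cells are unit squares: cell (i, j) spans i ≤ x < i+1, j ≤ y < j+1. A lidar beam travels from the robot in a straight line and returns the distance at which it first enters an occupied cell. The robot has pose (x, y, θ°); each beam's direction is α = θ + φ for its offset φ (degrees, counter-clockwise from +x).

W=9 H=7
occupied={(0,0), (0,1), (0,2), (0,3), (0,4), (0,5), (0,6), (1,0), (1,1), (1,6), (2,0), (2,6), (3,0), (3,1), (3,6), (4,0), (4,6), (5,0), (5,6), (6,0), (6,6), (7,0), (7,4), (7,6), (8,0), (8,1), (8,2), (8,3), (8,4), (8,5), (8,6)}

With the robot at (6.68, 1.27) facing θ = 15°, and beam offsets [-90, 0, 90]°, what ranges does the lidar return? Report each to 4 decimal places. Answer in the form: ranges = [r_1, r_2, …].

beam 1: φ=-90°, α=285°
  cosα=0.2588 sinα=-0.9659 | (6,1) | tMaxX 1.2364 tMaxY 0.2795 | tΔX 3.8637 tΔY 1.0353
    t=0.2795 [y] (6,0) — stop
  → r_1 = 0.2795
beam 2: φ=0°, α=15°
  cosα=0.9659 sinα=0.2588 | (6,1) | tMaxX 0.3313 tMaxY 2.8205 | tΔX 1.0353 tΔY 3.8637
    t=0.3313 [x] (7,1)
    t=1.3666 [x] (8,1) — stop
  → r_2 = 1.3666
beam 3: φ=90°, α=105°
  cosα=-0.2588 sinα=0.9659 | (6,1) | tMaxX 2.6273 tMaxY 0.7558 | tΔX 3.8637 tΔY 1.0353
    t=0.7558 [y] (6,2)
    t=1.7910 [y] (6,3)
    t=2.6273 [x] (5,3)
    t=2.8263 [y] (5,4)
    t=3.8616 [y] (5,5)
    t=4.8969 [y] (5,6) — stop
  → r_3 = 4.8969

ranges = [0.2795, 1.3666, 4.8969]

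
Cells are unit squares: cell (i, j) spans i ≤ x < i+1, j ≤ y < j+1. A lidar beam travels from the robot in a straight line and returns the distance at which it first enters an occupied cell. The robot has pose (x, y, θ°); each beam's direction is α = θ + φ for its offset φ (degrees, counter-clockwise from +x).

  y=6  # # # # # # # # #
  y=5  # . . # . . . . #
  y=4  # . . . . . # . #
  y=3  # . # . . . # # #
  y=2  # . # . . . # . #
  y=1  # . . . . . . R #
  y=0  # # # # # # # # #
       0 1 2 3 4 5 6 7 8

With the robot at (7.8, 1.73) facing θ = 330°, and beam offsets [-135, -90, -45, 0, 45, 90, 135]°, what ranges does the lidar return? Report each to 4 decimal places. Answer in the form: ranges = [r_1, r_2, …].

ranges = [2.8205, 0.8429, 0.7558, 0.2309, 0.2071, 0.4000, 1.3148]

beam 1: φ=-135°, α=195°
  cosα=-0.9659 sinα=-0.2588 | (7,1) | tMaxX 0.8282 tMaxY 2.8205 | tΔX 1.0353 tΔY 3.8637
    t=0.8282 [x] (6,1)
    t=1.8635 [x] (5,1)
    t=2.8205 [y] (5,0) — stop
  → r_1 = 2.8205
beam 2: φ=-90°, α=240°
  cosα=-0.5000 sinα=-0.8660 | (7,1) | tMaxX 1.6000 tMaxY 0.8429 | tΔX 2.0000 tΔY 1.1547
    t=0.8429 [y] (7,0) — stop
  → r_2 = 0.8429
beam 3: φ=-45°, α=285°
  cosα=0.2588 sinα=-0.9659 | (7,1) | tMaxX 0.7727 tMaxY 0.7558 | tΔX 3.8637 tΔY 1.0353
    t=0.7558 [y] (7,0) — stop
  → r_3 = 0.7558
beam 4: φ=0°, α=330°
  cosα=0.8660 sinα=-0.5000 | (7,1) | tMaxX 0.2309 tMaxY 1.4600 | tΔX 1.1547 tΔY 2.0000
    t=0.2309 [x] (8,1) — stop
  → r_4 = 0.2309
beam 5: φ=45°, α=15°
  cosα=0.9659 sinα=0.2588 | (7,1) | tMaxX 0.2071 tMaxY 1.0432 | tΔX 1.0353 tΔY 3.8637
    t=0.2071 [x] (8,1) — stop
  → r_5 = 0.2071
beam 6: φ=90°, α=60°
  cosα=0.5000 sinα=0.8660 | (7,1) | tMaxX 0.4000 tMaxY 0.3118 | tΔX 2.0000 tΔY 1.1547
    t=0.3118 [y] (7,2)
    t=0.4000 [x] (8,2) — stop
  → r_6 = 0.4000
beam 7: φ=135°, α=105°
  cosα=-0.2588 sinα=0.9659 | (7,1) | tMaxX 3.0910 tMaxY 0.2795 | tΔX 3.8637 tΔY 1.0353
    t=0.2795 [y] (7,2)
    t=1.3148 [y] (7,3) — stop
  → r_7 = 1.3148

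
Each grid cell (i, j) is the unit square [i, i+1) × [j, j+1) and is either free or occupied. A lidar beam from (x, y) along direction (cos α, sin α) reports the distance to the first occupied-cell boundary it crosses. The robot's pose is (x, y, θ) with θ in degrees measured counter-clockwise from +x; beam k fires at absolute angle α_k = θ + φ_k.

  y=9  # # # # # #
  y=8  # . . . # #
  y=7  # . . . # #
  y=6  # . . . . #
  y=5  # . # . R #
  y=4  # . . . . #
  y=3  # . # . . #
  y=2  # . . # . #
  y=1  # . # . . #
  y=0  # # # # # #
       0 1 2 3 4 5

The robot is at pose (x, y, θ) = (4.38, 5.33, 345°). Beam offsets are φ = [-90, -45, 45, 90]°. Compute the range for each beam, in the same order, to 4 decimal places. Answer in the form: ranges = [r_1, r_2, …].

ranges = [2.4122, 1.2400, 0.7159, 1.7289]

beam 1: φ=-90°, α=255°
  d=(-0.2588,-0.9659)  start (4,5)  tX=1.4682 tY=0.3416  stride 1/|dx|=3.8637 1/|dy|=1.0353
    cross y-line → (4,4), t=0.3416
    cross y-line → (4,3), t=1.3769
    cross x-line → (3,3), t=1.4682
    cross y-line → (3,2), t=2.4122 (wall)
  → r_1 = 2.4122
beam 2: φ=-45°, α=300°
  d=(0.5000,-0.8660)  start (4,5)  tX=1.2400 tY=0.3811  stride 1/|dx|=2.0000 1/|dy|=1.1547
    cross y-line → (4,4), t=0.3811
    cross x-line → (5,4), t=1.2400 (wall)
  → r_2 = 1.2400
beam 3: φ=45°, α=30°
  d=(0.8660,0.5000)  start (4,5)  tX=0.7159 tY=1.3400  stride 1/|dx|=1.1547 1/|dy|=2.0000
    cross x-line → (5,5), t=0.7159 (wall)
  → r_3 = 0.7159
beam 4: φ=90°, α=75°
  d=(0.2588,0.9659)  start (4,5)  tX=2.3955 tY=0.6936  stride 1/|dx|=3.8637 1/|dy|=1.0353
    cross y-line → (4,6), t=0.6936
    cross y-line → (4,7), t=1.7289 (wall)
  → r_4 = 1.7289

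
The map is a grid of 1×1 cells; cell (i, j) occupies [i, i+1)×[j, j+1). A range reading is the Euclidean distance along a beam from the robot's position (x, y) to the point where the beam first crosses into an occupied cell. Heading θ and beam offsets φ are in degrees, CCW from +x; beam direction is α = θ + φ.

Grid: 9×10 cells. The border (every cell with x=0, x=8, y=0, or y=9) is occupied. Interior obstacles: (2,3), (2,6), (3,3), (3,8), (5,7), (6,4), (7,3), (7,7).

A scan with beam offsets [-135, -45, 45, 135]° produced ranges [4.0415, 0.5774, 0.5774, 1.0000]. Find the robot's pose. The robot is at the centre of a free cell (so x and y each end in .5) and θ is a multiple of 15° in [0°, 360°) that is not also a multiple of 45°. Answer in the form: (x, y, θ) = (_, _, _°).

Enumerate (i+0.5, j+0.5, θ) over the 48 free cells and 16 admissible headings. For each, cast all 4 beams and compare to the given ranges.
  (7.5, 1.5, 345°): beam 1 = 1.0000 ≠ 4.0415 ✗
  (1.5, 7.5, 15°): beam 1 = 1.0000 ≠ 4.0415 ✗
  (7.5, 2.5, 30°): beam 1 = 1.5529 ≠ 4.0415 ✗
  (6.5, 3.5, 240°): beam 1 = 0.5176 ≠ 4.0415 ✗
  …
  (7.5, 1.5, 285°): r_1=4.0415, r_2=0.5774, r_3=0.5774, r_4=1.0000 — all match ✓
Only this pose fits every beam.

(x, y, θ) = (7.5, 1.5, 285°)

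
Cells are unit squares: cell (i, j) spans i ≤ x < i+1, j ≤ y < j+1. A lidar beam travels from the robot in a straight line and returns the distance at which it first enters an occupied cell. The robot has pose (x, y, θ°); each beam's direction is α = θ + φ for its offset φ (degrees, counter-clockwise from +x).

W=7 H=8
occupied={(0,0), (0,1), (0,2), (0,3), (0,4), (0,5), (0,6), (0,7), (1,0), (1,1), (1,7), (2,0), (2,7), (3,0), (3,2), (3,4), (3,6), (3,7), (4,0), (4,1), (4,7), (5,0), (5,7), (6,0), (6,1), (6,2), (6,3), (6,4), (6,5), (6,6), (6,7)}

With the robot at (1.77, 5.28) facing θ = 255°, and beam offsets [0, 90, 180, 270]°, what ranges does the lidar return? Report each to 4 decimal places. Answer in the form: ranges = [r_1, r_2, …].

beam 1: φ=0°, α=255°
  d=(-0.2588,-0.9659)  start (1,5)  tX=2.9751 tY=0.2899  stride 1/|dx|=3.8637 1/|dy|=1.0353
    cross y-line → (1,4), t=0.2899
    cross y-line → (1,3), t=1.3252
    cross y-line → (1,2), t=2.3604
    cross x-line → (0,2), t=2.9751 (wall)
  → r_1 = 2.9751
beam 2: φ=90°, α=345°
  d=(0.9659,-0.2588)  start (1,5)  tX=0.2381 tY=1.0818  stride 1/|dx|=1.0353 1/|dy|=3.8637
    cross x-line → (2,5), t=0.2381
    cross y-line → (2,4), t=1.0818
    cross x-line → (3,4), t=1.2734 (wall)
  → r_2 = 1.2734
beam 3: φ=180°, α=75°
  d=(0.2588,0.9659)  start (1,5)  tX=0.8887 tY=0.7454  stride 1/|dx|=3.8637 1/|dy|=1.0353
    cross y-line → (1,6), t=0.7454
    cross x-line → (2,6), t=0.8887
    cross y-line → (2,7), t=1.7807 (wall)
  → r_3 = 1.7807
beam 4: φ=270°, α=165°
  d=(-0.9659,0.2588)  start (1,5)  tX=0.7972 tY=2.7819  stride 1/|dx|=1.0353 1/|dy|=3.8637
    cross x-line → (0,5), t=0.7972 (wall)
  → r_4 = 0.7972

ranges = [2.9751, 1.2734, 1.7807, 0.7972]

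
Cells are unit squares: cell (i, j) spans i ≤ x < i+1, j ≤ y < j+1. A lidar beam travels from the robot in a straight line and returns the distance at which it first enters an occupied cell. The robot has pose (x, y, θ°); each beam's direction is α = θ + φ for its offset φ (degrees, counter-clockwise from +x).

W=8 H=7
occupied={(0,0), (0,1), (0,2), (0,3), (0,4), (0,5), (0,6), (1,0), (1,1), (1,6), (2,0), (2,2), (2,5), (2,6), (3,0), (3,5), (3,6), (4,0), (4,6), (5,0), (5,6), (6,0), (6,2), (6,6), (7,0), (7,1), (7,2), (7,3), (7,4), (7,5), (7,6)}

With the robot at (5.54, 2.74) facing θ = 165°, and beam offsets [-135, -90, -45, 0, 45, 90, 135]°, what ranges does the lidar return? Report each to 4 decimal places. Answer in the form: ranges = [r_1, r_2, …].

beam 1: φ=-135°, α=30°
  d=(0.8660,0.5000)  start (5,2)  tX=0.5312 tY=0.5200  stride 1/|dx|=1.1547 1/|dy|=2.0000
    cross y-line → (5,3), t=0.5200
    cross x-line → (6,3), t=0.5312
    cross x-line → (7,3), t=1.6859 (wall)
  → r_1 = 1.6859
beam 2: φ=-90°, α=75°
  d=(0.2588,0.9659)  start (5,2)  tX=1.7773 tY=0.2692  stride 1/|dx|=3.8637 1/|dy|=1.0353
    cross y-line → (5,3), t=0.2692
    cross y-line → (5,4), t=1.3044
    cross x-line → (6,4), t=1.7773
    cross y-line → (6,5), t=2.3397
    cross y-line → (6,6), t=3.3750 (wall)
  → r_2 = 3.3750
beam 3: φ=-45°, α=120°
  d=(-0.5000,0.8660)  start (5,2)  tX=1.0800 tY=0.3002  stride 1/|dx|=2.0000 1/|dy|=1.1547
    cross y-line → (5,3), t=0.3002
    cross x-line → (4,3), t=1.0800
    cross y-line → (4,4), t=1.4549
    cross y-line → (4,5), t=2.6096
    cross x-line → (3,5), t=3.0800 (wall)
  → r_3 = 3.0800
beam 4: φ=0°, α=165°
  d=(-0.9659,0.2588)  start (5,2)  tX=0.5590 tY=1.0046  stride 1/|dx|=1.0353 1/|dy|=3.8637
    cross x-line → (4,2), t=0.5590
    cross y-line → (4,3), t=1.0046
    cross x-line → (3,3), t=1.5943
    cross x-line → (2,3), t=2.6296
    cross x-line → (1,3), t=3.6649
    cross x-line → (0,3), t=4.7002 (wall)
  → r_4 = 4.7002
beam 5: φ=45°, α=210°
  d=(-0.8660,-0.5000)  start (5,2)  tX=0.6235 tY=1.4800  stride 1/|dx|=1.1547 1/|dy|=2.0000
    cross x-line → (4,2), t=0.6235
    cross y-line → (4,1), t=1.4800
    cross x-line → (3,1), t=1.7782
    cross x-line → (2,1), t=2.9329
    cross y-line → (2,0), t=3.4800 (wall)
  → r_5 = 3.4800
beam 6: φ=90°, α=255°
  d=(-0.2588,-0.9659)  start (5,2)  tX=2.0864 tY=0.7661  stride 1/|dx|=3.8637 1/|dy|=1.0353
    cross y-line → (5,1), t=0.7661
    cross y-line → (5,0), t=1.8014 (wall)
  → r_6 = 1.8014
beam 7: φ=135°, α=300°
  d=(0.5000,-0.8660)  start (5,2)  tX=0.9200 tY=0.8545  stride 1/|dx|=2.0000 1/|dy|=1.1547
    cross y-line → (5,1), t=0.8545
    cross x-line → (6,1), t=0.9200
    cross y-line → (6,0), t=2.0092 (wall)
  → r_7 = 2.0092

ranges = [1.6859, 3.3750, 3.0800, 4.7002, 3.4800, 1.8014, 2.0092]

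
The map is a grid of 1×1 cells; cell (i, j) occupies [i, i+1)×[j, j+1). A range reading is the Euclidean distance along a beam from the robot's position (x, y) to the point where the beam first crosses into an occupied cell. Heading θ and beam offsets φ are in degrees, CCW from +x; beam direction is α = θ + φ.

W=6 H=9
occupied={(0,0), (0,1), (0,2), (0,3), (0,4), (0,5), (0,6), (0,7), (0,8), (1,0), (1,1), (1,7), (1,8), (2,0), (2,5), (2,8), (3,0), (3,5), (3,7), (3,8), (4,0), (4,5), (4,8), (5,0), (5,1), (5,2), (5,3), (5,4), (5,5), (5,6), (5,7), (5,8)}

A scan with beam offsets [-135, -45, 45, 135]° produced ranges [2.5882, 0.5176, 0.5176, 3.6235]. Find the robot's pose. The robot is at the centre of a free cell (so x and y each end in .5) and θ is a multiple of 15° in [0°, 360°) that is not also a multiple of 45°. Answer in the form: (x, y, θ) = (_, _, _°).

The pose lattice has 22·16 = 352 candidates. Test each by forward raycasting.
  (1.5, 5.5, 285°): beam 1 = 0.5774 ≠ 2.5882 ✗
  (4.5, 3.5, 75°): beam 1 = 1.0000 ≠ 2.5882 ✗
  (1.5, 6.5, 120°): beam 1 = 1.9319 ≠ 2.5882 ✗
  (3.5, 2.5, 15°): beam 1 = 1.7321 ≠ 2.5882 ✗
  …
  (1.5, 2.5, 210°): r_1=2.5882, r_2=0.5176, r_3=0.5176, r_4=3.6235 — all match ✓
Unique over the lattice → pose = (1.5, 2.5, 210°).

(x, y, θ) = (1.5, 2.5, 210°)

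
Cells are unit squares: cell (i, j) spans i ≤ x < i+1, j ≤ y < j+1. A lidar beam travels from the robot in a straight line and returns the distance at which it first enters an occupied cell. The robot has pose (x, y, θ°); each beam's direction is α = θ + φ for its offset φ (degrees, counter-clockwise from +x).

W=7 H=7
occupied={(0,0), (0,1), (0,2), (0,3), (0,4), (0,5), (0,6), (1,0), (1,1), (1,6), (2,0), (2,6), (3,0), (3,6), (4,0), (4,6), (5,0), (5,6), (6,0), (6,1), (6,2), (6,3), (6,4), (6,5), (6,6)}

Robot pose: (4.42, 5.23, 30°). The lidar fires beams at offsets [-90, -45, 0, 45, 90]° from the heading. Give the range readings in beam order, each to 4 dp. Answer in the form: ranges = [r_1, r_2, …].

ranges = [3.1600, 1.6357, 1.5400, 0.7972, 0.8891]

beam 1: φ=-90°, α=300°
  direction (0.5000, -0.8660); cell (4,5); t to first gridline: x 1.1600, y 0.2656 (then +2.0000 / +1.1547)
    (4,4) via y @ 0.2656
    (5,4) via x @ 1.1600
    (5,3) via y @ 1.4203
    (5,2) via y @ 2.5750
    (6,2) via x @ 3.1600  # hit
  → r_1 = 3.1600
beam 2: φ=-45°, α=345°
  direction (0.9659, -0.2588); cell (4,5); t to first gridline: x 0.6005, y 0.8887 (then +1.0353 / +3.8637)
    (5,5) via x @ 0.6005
    (5,4) via y @ 0.8887
    (6,4) via x @ 1.6357  # hit
  → r_2 = 1.6357
beam 3: φ=0°, α=30°
  direction (0.8660, 0.5000); cell (4,5); t to first gridline: x 0.6697, y 1.5400 (then +1.1547 / +2.0000)
    (5,5) via x @ 0.6697
    (5,6) via y @ 1.5400  # hit
  → r_3 = 1.5400
beam 4: φ=45°, α=75°
  direction (0.2588, 0.9659); cell (4,5); t to first gridline: x 2.2409, y 0.7972 (then +3.8637 / +1.0353)
    (4,6) via y @ 0.7972  # hit
  → r_4 = 0.7972
beam 5: φ=90°, α=120°
  direction (-0.5000, 0.8660); cell (4,5); t to first gridline: x 0.8400, y 0.8891 (then +2.0000 / +1.1547)
    (3,5) via x @ 0.8400
    (3,6) via y @ 0.8891  # hit
  → r_5 = 0.8891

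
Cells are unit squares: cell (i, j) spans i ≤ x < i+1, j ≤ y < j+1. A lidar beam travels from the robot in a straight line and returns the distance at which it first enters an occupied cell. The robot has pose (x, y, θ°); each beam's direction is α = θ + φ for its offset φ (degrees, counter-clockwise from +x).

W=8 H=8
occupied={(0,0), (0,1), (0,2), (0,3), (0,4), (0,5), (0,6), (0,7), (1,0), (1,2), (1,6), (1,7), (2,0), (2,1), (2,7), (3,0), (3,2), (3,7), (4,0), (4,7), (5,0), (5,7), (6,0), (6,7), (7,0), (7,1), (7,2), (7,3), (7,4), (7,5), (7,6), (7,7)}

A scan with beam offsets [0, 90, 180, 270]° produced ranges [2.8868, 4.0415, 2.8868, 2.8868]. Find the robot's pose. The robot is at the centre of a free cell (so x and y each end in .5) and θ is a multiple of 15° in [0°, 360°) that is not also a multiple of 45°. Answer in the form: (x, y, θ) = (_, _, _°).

(x, y, θ) = (3.5, 4.5, 240°)

Candidates: 32 free-cell centres × 16 headings = 512 poses. Raycast each; keep the one whose scan matches to 4 dp.
  (3.5, 3.5, 330°): beam 1 = 4.0415 ≠ 2.8868 ✗
  (2.5, 2.5, 75°): beam 1 = 4.6587 ≠ 2.8868 ✗
  (4.5, 3.5, 120°): beam 1 = 4.0415 ≠ 2.8868 ✗
  (6.5, 2.5, 15°): beam 1 = 0.5176 ≠ 2.8868 ✗
  …
  (3.5, 4.5, 240°): r_1=2.8868, r_2=4.0415, r_3=2.8868, r_4=2.8868 — all match ✓
Only this pose fits every beam.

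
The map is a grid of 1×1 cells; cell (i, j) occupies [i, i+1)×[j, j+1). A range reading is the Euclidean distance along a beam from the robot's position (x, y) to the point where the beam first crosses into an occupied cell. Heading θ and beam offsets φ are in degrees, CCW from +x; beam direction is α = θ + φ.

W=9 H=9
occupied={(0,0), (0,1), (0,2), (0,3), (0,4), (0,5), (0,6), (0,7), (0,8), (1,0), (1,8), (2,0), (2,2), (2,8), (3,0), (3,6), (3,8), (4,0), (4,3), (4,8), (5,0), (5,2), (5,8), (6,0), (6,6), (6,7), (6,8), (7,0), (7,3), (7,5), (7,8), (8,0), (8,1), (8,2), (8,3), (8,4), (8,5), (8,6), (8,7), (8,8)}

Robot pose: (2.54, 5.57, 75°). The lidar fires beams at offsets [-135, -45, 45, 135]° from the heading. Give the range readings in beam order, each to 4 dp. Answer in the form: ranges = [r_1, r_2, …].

ranges = [2.9200, 0.8600, 2.8059, 1.7782]

beam 1: φ=-135°, α=300°
  dir = (cos 300°, sin 300°) = (0.5000, -0.8660); from cell (2,5)
  next x-line at t=0.9200, next y-line at t=0.6582; Δt_x=2.0000, Δt_y=1.1547
    y: enter (2,4) at t=0.6582
    x: enter (3,4) at t=0.9200
    y: enter (3,3) at t=1.8129
    x: enter (4,3) at t=2.9200 ← occupied
  → r_1 = 2.9200
beam 2: φ=-45°, α=30°
  dir = (cos 30°, sin 30°) = (0.8660, 0.5000); from cell (2,5)
  next x-line at t=0.5312, next y-line at t=0.8600; Δt_x=1.1547, Δt_y=2.0000
    x: enter (3,5) at t=0.5312
    y: enter (3,6) at t=0.8600 ← occupied
  → r_2 = 0.8600
beam 3: φ=45°, α=120°
  dir = (cos 120°, sin 120°) = (-0.5000, 0.8660); from cell (2,5)
  next x-line at t=1.0800, next y-line at t=0.4965; Δt_x=2.0000, Δt_y=1.1547
    y: enter (2,6) at t=0.4965
    x: enter (1,6) at t=1.0800
    y: enter (1,7) at t=1.6512
    y: enter (1,8) at t=2.8059 ← occupied
  → r_3 = 2.8059
beam 4: φ=135°, α=210°
  dir = (cos 210°, sin 210°) = (-0.8660, -0.5000); from cell (2,5)
  next x-line at t=0.6235, next y-line at t=1.1400; Δt_x=1.1547, Δt_y=2.0000
    x: enter (1,5) at t=0.6235
    y: enter (1,4) at t=1.1400
    x: enter (0,4) at t=1.7782 ← occupied
  → r_4 = 1.7782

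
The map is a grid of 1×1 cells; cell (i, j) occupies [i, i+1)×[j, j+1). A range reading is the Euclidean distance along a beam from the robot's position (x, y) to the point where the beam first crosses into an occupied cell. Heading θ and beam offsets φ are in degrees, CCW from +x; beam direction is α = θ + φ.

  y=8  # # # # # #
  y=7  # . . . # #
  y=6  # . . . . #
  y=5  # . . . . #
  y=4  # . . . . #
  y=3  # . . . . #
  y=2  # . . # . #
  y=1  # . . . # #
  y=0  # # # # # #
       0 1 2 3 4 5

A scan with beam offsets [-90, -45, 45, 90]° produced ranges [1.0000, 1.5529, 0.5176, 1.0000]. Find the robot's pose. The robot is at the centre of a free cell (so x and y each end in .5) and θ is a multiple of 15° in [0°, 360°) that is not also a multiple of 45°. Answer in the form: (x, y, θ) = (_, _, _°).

Enumerate (i+0.5, j+0.5, θ) over the 25 free cells and 16 admissible headings. For each, cast all 4 beams and compare to the given ranges.
  (4.5, 5.5, 330°): beam 1 = 2.8868 ≠ 1.0000 ✗
  (1.5, 7.5, 345°): beam 1 = 1.9319 ≠ 1.0000 ✗
  (2.5, 4.5, 60°): beam 1 = 2.8868 ≠ 1.0000 ✗
  (1.5, 5.5, 120°): beam 1 = 3.0000 ≠ 1.0000 ✗
  …
  (4.5, 3.5, 330°): r_1=1.0000, r_2=1.5529, r_3=0.5176, r_4=1.0000 — all match ✓
No second candidate reproduces the full scan.

(x, y, θ) = (4.5, 3.5, 330°)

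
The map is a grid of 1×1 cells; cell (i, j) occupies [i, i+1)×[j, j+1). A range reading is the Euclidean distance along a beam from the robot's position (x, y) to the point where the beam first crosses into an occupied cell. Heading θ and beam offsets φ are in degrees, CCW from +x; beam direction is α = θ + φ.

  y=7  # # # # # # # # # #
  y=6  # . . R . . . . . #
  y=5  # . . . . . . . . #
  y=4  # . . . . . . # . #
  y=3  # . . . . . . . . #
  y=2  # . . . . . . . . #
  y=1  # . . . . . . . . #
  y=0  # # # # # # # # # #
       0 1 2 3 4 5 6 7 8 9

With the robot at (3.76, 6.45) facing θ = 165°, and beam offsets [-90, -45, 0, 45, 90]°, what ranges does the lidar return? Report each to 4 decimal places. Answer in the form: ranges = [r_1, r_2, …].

beam 1: φ=-90°, α=75°
  dir = (cos 75°, sin 75°) = (0.2588, 0.9659); from cell (3,6)
  next x-line at t=0.9273, next y-line at t=0.5694; Δt_x=3.8637, Δt_y=1.0353
    y: enter (3,7) at t=0.5694 ← occupied
  → r_1 = 0.5694
beam 2: φ=-45°, α=120°
  dir = (cos 120°, sin 120°) = (-0.5000, 0.8660); from cell (3,6)
  next x-line at t=1.5200, next y-line at t=0.6351; Δt_x=2.0000, Δt_y=1.1547
    y: enter (3,7) at t=0.6351 ← occupied
  → r_2 = 0.6351
beam 3: φ=0°, α=165°
  dir = (cos 165°, sin 165°) = (-0.9659, 0.2588); from cell (3,6)
  next x-line at t=0.7868, next y-line at t=2.1250; Δt_x=1.0353, Δt_y=3.8637
    x: enter (2,6) at t=0.7868
    x: enter (1,6) at t=1.8221
    y: enter (1,7) at t=2.1250 ← occupied
  → r_3 = 2.1250
beam 4: φ=45°, α=210°
  dir = (cos 210°, sin 210°) = (-0.8660, -0.5000); from cell (3,6)
  next x-line at t=0.8776, next y-line at t=0.9000; Δt_x=1.1547, Δt_y=2.0000
    x: enter (2,6) at t=0.8776
    y: enter (2,5) at t=0.9000
    x: enter (1,5) at t=2.0323
    y: enter (1,4) at t=2.9000
    x: enter (0,4) at t=3.1870 ← occupied
  → r_4 = 3.1870
beam 5: φ=90°, α=255°
  dir = (cos 255°, sin 255°) = (-0.2588, -0.9659); from cell (3,6)
  next x-line at t=2.9364, next y-line at t=0.4659; Δt_x=3.8637, Δt_y=1.0353
    y: enter (3,5) at t=0.4659
    y: enter (3,4) at t=1.5012
    y: enter (3,3) at t=2.5364
    x: enter (2,3) at t=2.9364
    y: enter (2,2) at t=3.5717
    y: enter (2,1) at t=4.6070
    y: enter (2,0) at t=5.6423 ← occupied
  → r_5 = 5.6423

ranges = [0.5694, 0.6351, 2.1250, 3.1870, 5.6423]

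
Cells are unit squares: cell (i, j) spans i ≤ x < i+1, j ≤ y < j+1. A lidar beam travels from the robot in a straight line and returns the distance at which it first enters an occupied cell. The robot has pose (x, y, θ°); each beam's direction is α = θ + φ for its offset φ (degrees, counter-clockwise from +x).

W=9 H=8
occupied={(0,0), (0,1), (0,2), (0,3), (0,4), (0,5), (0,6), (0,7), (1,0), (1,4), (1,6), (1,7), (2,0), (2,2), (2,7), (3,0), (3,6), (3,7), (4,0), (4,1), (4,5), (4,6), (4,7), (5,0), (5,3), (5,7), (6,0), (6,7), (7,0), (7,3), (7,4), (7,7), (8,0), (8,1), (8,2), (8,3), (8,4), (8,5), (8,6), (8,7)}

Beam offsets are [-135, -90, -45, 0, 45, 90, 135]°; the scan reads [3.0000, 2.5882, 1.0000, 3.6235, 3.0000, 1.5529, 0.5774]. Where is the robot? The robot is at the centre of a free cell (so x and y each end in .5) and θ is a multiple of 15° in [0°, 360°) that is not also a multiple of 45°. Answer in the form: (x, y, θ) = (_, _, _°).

(x, y, θ) = (4.5, 2.5, 105°)

The pose lattice has 32·16 = 512 candidates. Test each by forward raycasting.
  (1.5, 5.5, 105°): beam 1 = 4.0415 ≠ 3.0000 ✗
  (6.5, 3.5, 150°): beam 1 = 0.5176 ≠ 3.0000 ✗
  (6.5, 6.5, 150°): beam 1 = 1.5529 ≠ 3.0000 ✗
  …
  (4.5, 2.5, 105°): r_1=3.0000, r_2=2.5882, r_3=1.0000, r_4=3.6235, r_5=3.0000, r_6=1.5529, r_7=0.5774 — all match ✓
No second candidate reproduces the full scan.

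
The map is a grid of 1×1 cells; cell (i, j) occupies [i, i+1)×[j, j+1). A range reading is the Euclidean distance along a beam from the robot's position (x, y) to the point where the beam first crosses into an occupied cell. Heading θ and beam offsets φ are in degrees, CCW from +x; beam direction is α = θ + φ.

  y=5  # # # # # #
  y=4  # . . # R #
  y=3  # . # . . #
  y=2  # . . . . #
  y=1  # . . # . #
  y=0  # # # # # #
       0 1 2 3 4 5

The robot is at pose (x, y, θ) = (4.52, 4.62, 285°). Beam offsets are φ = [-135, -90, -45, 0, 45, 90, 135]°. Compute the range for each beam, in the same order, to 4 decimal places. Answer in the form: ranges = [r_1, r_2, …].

beam 1: φ=-135°, α=150°
  cosα=-0.8660 sinα=0.5000 | (4,4) | tMaxX 0.6004 tMaxY 0.7600 | tΔX 1.1547 tΔY 2.0000
    t=0.6004 [x] (3,4) — stop
  → r_1 = 0.6004
beam 2: φ=-90°, α=195°
  cosα=-0.9659 sinα=-0.2588 | (4,4) | tMaxX 0.5383 tMaxY 2.3955 | tΔX 1.0353 tΔY 3.8637
    t=0.5383 [x] (3,4) — stop
  → r_2 = 0.5383
beam 3: φ=-45°, α=240°
  cosα=-0.5000 sinα=-0.8660 | (4,4) | tMaxX 1.0400 tMaxY 0.7159 | tΔX 2.0000 tΔY 1.1547
    t=0.7159 [y] (4,3)
    t=1.0400 [x] (3,3)
    t=1.8706 [y] (3,2)
    t=3.0253 [y] (3,1) — stop
  → r_3 = 3.0253
beam 4: φ=0°, α=285°
  cosα=0.2588 sinα=-0.9659 | (4,4) | tMaxX 1.8546 tMaxY 0.6419 | tΔX 3.8637 tΔY 1.0353
    t=0.6419 [y] (4,3)
    t=1.6771 [y] (4,2)
    t=1.8546 [x] (5,2) — stop
  → r_4 = 1.8546
beam 5: φ=45°, α=330°
  cosα=0.8660 sinα=-0.5000 | (4,4) | tMaxX 0.5543 tMaxY 1.2400 | tΔX 1.1547 tΔY 2.0000
    t=0.5543 [x] (5,4) — stop
  → r_5 = 0.5543
beam 6: φ=90°, α=15°
  cosα=0.9659 sinα=0.2588 | (4,4) | tMaxX 0.4969 tMaxY 1.4682 | tΔX 1.0353 tΔY 3.8637
    t=0.4969 [x] (5,4) — stop
  → r_6 = 0.4969
beam 7: φ=135°, α=60°
  cosα=0.5000 sinα=0.8660 | (4,4) | tMaxX 0.9600 tMaxY 0.4388 | tΔX 2.0000 tΔY 1.1547
    t=0.4388 [y] (4,5) — stop
  → r_7 = 0.4388

ranges = [0.6004, 0.5383, 3.0253, 1.8546, 0.5543, 0.4969, 0.4388]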